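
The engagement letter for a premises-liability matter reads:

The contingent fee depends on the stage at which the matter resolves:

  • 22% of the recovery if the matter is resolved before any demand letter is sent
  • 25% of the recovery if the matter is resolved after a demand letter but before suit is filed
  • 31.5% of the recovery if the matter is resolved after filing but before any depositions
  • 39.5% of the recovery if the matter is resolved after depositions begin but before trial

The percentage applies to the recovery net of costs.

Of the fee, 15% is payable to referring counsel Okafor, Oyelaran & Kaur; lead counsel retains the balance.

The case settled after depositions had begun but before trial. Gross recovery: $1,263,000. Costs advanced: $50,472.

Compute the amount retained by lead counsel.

Fee base (net of costs): $1,263,000 − $50,472 = $1,212,528
The matter settled after depositions had begun but before trial, so the 39.5% rate applies.
$1,212,528 × 39.5% = $478,948.56
Referral share: 15% of $478,948.56 = $71,842.28; lead counsel retains $478,948.56 − $71,842.28 = $407,106.28.

$407,106.28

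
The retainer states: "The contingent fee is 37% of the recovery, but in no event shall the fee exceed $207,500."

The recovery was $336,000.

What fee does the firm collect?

$124,320.00

37% of $336,000 = $124,320.00
That is under the $207,500 cap.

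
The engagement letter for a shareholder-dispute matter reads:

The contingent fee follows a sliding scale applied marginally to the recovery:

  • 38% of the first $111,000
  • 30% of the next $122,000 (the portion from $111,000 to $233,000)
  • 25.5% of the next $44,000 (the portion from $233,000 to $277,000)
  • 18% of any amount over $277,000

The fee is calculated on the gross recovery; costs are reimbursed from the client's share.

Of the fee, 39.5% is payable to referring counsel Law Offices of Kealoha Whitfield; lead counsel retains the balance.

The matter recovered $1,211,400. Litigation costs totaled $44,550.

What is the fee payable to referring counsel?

$101,985.84

Fee base is the gross recovery, $1,211,400; costs are reimbursed separately.
First $111,000 at 38% = $42,180.00
Next $122,000 at 30% = $36,600.00
Next $44,000 at 25.5% = $11,220.00
Remaining $934,400 at 18% = $168,192.00
Fee: $42,180.00 + $36,600.00 + $11,220.00 + $168,192.00 = $258,192.00
Referral share: 39.5% of $258,192.00 = $101,985.84; lead counsel retains $258,192.00 − $101,985.84 = $156,206.16.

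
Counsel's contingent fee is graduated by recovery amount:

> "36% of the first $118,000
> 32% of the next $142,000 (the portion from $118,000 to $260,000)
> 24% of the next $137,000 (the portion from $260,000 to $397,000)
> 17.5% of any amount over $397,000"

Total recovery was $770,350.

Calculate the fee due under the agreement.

$186,136.25

First $118,000 at 36% = $42,480.00
Next $142,000 at 32% = $45,440.00
Next $137,000 at 24% = $32,880.00
Remaining $373,350 at 17.5% = $65,336.25
Fee: $42,480.00 + $45,440.00 + $32,880.00 + $65,336.25 = $186,136.25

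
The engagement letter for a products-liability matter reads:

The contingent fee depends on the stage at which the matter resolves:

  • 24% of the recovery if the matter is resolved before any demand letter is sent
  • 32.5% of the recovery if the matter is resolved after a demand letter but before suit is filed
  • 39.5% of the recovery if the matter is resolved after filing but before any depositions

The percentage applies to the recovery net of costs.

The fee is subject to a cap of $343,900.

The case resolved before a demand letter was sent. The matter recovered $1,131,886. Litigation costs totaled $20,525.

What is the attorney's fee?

Fee base (net of costs): $1,131,886 − $20,525 = $1,111,361
The matter resolved before a demand letter was sent, so the 24% rate applies.
$1,111,361 × 24% = $266,726.64
$266,726.64 is under the $343,900 cap.

$266,726.64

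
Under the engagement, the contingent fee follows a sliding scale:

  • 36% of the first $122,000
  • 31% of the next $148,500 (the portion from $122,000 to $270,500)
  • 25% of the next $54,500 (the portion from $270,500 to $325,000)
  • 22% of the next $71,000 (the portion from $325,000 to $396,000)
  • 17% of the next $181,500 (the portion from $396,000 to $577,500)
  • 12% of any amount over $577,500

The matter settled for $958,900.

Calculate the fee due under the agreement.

First $122,000 at 36% = $43,920.00
Next $148,500 at 31% = $46,035.00
Next $54,500 at 25% = $13,625.00
Next $71,000 at 22% = $15,620.00
Next $181,500 at 17% = $30,855.00
Remaining $381,400 at 12% = $45,768.00
Fee: $43,920.00 + $46,035.00 + $13,625.00 + $15,620.00 + $30,855.00 + $45,768.00 = $195,823.00

$195,823.00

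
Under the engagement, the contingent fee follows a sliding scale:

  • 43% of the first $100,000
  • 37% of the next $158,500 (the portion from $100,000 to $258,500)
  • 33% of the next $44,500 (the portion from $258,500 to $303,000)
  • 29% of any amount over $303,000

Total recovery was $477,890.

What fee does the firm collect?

$167,048.10

First $100,000 at 43% = $43,000.00
Next $158,500 at 37% = $58,645.00
Next $44,500 at 33% = $14,685.00
Remaining $174,890 at 29% = $50,718.10
Fee: $43,000.00 + $58,645.00 + $14,685.00 + $50,718.10 = $167,048.10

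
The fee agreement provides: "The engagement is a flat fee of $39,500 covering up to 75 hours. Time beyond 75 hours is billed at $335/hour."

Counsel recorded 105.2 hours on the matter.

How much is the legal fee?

Flat fee: $39,500.00
Excess hours: 105.2 − 75 = 30.2
Overrun: 30.2 × $335 = $10,117.00
Total: $39,500.00 + $10,117.00 = $49,617.00

$49,617.00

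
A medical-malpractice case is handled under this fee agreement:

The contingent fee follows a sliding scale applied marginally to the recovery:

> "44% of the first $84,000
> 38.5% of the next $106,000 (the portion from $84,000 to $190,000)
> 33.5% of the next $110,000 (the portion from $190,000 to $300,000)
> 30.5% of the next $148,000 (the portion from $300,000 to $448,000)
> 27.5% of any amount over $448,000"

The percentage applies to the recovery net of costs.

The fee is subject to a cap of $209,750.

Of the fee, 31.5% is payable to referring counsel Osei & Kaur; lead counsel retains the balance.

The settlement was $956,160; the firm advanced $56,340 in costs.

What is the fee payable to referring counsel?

Fee base (net of costs): $956,160 − $56,340 = $899,820
First $84,000 at 44% = $36,960.00
Next $106,000 at 38.5% = $40,810.00
Next $110,000 at 33.5% = $36,850.00
Next $148,000 at 30.5% = $45,140.00
Remaining $451,820 at 27.5% = $124,250.50
Fee: $36,960.00 + $40,810.00 + $36,850.00 + $45,140.00 + $124,250.50 = $284,010.50
$284,010.50 exceeds the $209,750 cap, so the fee is capped at $209,750.00.
Referral share: 31.5% of $209,750.00 = $66,071.25; lead counsel retains $209,750.00 − $66,071.25 = $143,678.75.

$66,071.25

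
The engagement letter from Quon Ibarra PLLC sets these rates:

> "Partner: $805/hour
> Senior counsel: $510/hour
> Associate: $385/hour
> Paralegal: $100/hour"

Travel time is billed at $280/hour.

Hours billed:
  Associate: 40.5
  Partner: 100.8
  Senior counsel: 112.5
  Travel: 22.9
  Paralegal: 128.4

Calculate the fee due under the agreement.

$173,363.50

Partner: 100.8 × $805 = $81,144.00
Senior counsel: 112.5 × $510 = $57,375.00
Associate: 40.5 × $385 = $15,592.50
Paralegal: 128.4 × $100 = $12,840.00
Subtotal: $81,144.00 + $57,375.00 + $15,592.50 + $12,840.00 = $166,951.50
Travel: 22.9 × $280 = $6,412.00
Total: $166,951.50 + $6,412.00 = $173,363.50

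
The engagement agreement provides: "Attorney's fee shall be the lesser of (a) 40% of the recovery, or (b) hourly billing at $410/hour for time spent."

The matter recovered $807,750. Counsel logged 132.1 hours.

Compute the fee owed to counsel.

(a) 40% of $807,750 = $323,100.00
(b) 132.1 × $410 = $54,161.00
The lesser is (b): $54,161.00.

$54,161.00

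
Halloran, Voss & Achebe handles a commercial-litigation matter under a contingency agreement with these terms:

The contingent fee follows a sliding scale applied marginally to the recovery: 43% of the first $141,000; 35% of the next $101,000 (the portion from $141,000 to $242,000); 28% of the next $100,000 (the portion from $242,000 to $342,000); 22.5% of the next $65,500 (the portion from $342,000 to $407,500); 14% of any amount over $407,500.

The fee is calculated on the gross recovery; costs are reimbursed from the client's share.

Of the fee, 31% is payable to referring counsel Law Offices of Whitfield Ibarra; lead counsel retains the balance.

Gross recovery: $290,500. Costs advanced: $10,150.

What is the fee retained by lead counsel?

$75,596.40

Fee base is the gross recovery, $290,500; costs are reimbursed separately.
First $141,000 at 43% = $60,630.00
Next $101,000 at 35% = $35,350.00
Remaining $48,500 at 28% = $13,580.00
Fee: $60,630.00 + $35,350.00 + $13,580.00 = $109,560.00
Referral share: 31% of $109,560.00 = $33,963.60; lead counsel retains $109,560.00 − $33,963.60 = $75,596.40.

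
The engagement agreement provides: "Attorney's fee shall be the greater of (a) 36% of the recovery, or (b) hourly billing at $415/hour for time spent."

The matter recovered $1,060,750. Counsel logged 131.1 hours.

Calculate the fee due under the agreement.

(a) 36% of $1,060,750 = $381,870.00
(b) 131.1 × $415 = $54,406.50
The greater is (a): $381,870.00.

$381,870.00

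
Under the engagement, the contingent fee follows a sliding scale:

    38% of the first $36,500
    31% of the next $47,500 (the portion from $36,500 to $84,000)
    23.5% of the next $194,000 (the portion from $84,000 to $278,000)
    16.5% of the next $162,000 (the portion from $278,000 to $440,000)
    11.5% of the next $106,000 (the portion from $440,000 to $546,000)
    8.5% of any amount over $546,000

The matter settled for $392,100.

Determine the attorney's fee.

First $36,500 at 38% = $13,870.00
Next $47,500 at 31% = $14,725.00
Next $194,000 at 23.5% = $45,590.00
Remaining $114,100 at 16.5% = $18,826.50
Fee: $13,870.00 + $14,725.00 + $45,590.00 + $18,826.50 = $93,011.50

$93,011.50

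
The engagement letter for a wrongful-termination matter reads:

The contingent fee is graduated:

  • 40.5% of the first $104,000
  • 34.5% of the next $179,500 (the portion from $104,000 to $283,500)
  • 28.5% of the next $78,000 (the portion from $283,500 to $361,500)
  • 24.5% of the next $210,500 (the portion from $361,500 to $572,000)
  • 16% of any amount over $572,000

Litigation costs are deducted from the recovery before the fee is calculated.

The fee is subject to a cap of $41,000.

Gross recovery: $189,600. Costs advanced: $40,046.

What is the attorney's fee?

$41,000.00

Fee base (net of costs): $189,600 − $40,046 = $149,554
First $104,000 at 40.5% = $42,120.00
Remaining $45,554 at 34.5% = $15,716.13
Fee: $42,120.00 + $15,716.13 = $57,836.13
$57,836.13 exceeds the $41,000 cap, so the fee is capped at $41,000.00.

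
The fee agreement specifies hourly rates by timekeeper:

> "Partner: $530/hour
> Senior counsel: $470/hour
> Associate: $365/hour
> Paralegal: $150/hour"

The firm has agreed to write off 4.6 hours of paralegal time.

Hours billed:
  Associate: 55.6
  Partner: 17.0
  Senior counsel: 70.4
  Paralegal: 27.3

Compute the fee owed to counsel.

$65,797.00

Partner: 17.0 × $530 = $9,010.00
Senior counsel: 70.4 × $470 = $33,088.00
Associate: 55.6 × $365 = $20,294.00
Paralegal: 27.3 × $150 = $4,095.00
Subtotal: $66,487.00
Write-off: 4.6 × $150 = $690.00
Total: $66,487.00 − $690.00 = $65,797.00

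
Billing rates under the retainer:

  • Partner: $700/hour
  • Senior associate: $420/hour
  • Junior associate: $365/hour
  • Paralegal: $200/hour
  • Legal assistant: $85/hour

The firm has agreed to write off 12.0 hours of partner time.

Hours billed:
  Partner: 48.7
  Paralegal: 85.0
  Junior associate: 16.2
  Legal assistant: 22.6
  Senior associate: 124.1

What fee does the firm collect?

$102,646.00

Partner: 48.7 × $700 = $34,090.00
Senior associate: 124.1 × $420 = $52,122.00
Junior associate: 16.2 × $365 = $5,913.00
Paralegal: 85.0 × $200 = $17,000.00
Legal assistant: 22.6 × $85 = $1,921.00
Subtotal: $111,046.00
Write-off: 12.0 × $700 = $8,400.00
Total: $111,046.00 − $8,400.00 = $102,646.00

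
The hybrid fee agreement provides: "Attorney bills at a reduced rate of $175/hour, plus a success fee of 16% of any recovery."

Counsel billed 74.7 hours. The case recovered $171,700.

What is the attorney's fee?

Hourly: 74.7 × $175 = $13,072.50
Success fee: 16% of $171,700 = $27,472.00
Total: $13,072.50 + $27,472.00 = $40,544.50

$40,544.50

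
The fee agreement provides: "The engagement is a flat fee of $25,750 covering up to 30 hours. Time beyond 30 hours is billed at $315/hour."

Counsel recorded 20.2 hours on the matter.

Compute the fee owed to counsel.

20.2 hours is within the 30-hour scope; only the flat fee applies.

$25,750.00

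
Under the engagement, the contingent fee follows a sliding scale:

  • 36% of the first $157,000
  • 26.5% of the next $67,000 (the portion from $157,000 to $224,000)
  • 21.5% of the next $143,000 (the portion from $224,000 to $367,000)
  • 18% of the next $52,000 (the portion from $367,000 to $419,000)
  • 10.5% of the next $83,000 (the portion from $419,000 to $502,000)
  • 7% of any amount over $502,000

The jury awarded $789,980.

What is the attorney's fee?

First $157,000 at 36% = $56,520.00
Next $67,000 at 26.5% = $17,755.00
Next $143,000 at 21.5% = $30,745.00
Next $52,000 at 18% = $9,360.00
Next $83,000 at 10.5% = $8,715.00
Remaining $287,980 at 7% = $20,158.60
Fee: $56,520.00 + $17,755.00 + $30,745.00 + $9,360.00 + $8,715.00 + $20,158.60 = $143,253.60

$143,253.60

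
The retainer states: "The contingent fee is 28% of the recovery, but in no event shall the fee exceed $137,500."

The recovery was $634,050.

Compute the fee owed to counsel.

$137,500.00

28% of $634,050 = $177,534.00
That exceeds the $137,500 cap, so the fee is capped at $137,500.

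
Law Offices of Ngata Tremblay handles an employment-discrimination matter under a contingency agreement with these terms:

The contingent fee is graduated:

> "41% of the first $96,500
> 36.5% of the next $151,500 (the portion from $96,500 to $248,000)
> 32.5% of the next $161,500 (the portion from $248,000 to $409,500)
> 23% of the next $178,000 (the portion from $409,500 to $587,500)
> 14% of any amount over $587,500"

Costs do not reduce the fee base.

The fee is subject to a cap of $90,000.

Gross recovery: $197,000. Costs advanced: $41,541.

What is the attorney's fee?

Fee base is the gross recovery, $197,000; costs are reimbursed separately.
First $96,500 at 41% = $39,565.00
Remaining $100,500 at 36.5% = $36,682.50
Fee: $39,565.00 + $36,682.50 = $76,247.50
$76,247.50 is under the $90,000 cap.

$76,247.50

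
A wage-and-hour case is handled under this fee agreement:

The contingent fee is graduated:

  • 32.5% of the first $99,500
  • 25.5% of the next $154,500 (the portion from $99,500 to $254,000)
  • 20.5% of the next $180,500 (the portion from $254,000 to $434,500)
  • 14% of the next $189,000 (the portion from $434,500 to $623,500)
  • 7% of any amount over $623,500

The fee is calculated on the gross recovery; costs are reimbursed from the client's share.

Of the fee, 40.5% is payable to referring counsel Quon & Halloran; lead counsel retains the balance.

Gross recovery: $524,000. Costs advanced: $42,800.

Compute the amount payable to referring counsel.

Fee base is the gross recovery, $524,000; costs are reimbursed separately.
First $99,500 at 32.5% = $32,337.50
Next $154,500 at 25.5% = $39,397.50
Next $180,500 at 20.5% = $37,002.50
Remaining $89,500 at 14% = $12,530.00
Fee: $32,337.50 + $39,397.50 + $37,002.50 + $12,530.00 = $121,267.50
Referral share: 40.5% of $121,267.50 = $49,113.34; lead counsel retains $121,267.50 − $49,113.34 = $72,154.16.

$49,113.34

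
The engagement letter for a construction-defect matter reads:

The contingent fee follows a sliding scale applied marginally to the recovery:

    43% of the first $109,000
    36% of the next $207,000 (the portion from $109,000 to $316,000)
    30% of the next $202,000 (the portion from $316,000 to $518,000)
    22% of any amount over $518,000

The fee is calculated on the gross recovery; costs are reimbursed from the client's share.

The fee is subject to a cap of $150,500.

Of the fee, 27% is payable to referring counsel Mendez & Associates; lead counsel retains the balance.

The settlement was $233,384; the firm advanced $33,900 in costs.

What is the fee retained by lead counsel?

Fee base is the gross recovery, $233,384; costs are reimbursed separately.
First $109,000 at 43% = $46,870.00
Remaining $124,384 at 36% = $44,778.24
Fee: $46,870.00 + $44,778.24 = $91,648.24
$91,648.24 is under the $150,500 cap.
Referral share: 27% of $91,648.24 = $24,745.02; lead counsel retains $91,648.24 − $24,745.02 = $66,903.22.

$66,903.22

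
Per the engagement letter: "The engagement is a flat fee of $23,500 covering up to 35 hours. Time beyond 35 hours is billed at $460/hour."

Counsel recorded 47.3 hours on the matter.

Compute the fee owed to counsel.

$29,158.00

Flat fee: $23,500.00
Excess hours: 47.3 − 35 = 12.3
Overrun: 12.3 × $460 = $5,658.00
Total: $23,500.00 + $5,658.00 = $29,158.00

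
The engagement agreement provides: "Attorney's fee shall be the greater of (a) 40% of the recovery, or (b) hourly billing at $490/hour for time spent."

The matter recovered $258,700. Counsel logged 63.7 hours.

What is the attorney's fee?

$103,480.00

(a) 40% of $258,700 = $103,480.00
(b) 63.7 × $490 = $31,213.00
The greater is (a): $103,480.00.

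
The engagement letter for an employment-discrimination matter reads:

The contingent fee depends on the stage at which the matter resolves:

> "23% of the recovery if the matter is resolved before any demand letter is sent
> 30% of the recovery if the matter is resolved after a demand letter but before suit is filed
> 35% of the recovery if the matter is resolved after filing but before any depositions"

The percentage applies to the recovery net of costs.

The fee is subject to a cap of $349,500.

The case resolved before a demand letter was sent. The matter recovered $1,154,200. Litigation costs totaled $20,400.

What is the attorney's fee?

$260,774.00

Fee base (net of costs): $1,154,200 − $20,400 = $1,133,800
The matter resolved before a demand letter was sent, so the 23% rate applies.
$1,133,800 × 23% = $260,774.00
$260,774.00 is under the $349,500 cap.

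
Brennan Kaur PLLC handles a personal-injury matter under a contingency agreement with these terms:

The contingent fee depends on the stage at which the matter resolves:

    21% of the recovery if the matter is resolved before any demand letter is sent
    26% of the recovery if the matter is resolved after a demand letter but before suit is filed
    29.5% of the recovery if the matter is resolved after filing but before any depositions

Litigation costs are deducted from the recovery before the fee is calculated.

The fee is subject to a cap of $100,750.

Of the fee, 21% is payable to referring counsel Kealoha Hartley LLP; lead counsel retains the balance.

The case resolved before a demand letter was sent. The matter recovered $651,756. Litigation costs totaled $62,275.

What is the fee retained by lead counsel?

$79,592.50

Fee base (net of costs): $651,756 − $62,275 = $589,481
The matter resolved before a demand letter was sent, so the 21% rate applies.
$589,481 × 21% = $123,791.01
$123,791.01 exceeds the $100,750 cap, so the fee is capped at $100,750.00.
Referral share: 21% of $100,750.00 = $21,157.50; lead counsel retains $100,750.00 − $21,157.50 = $79,592.50.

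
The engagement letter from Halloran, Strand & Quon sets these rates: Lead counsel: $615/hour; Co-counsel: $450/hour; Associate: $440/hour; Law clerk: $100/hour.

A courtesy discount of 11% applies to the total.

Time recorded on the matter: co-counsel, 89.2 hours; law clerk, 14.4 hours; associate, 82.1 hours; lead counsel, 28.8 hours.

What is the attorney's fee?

Lead counsel: 28.8 × $615 = $17,712.00
Co-counsel: 89.2 × $450 = $40,140.00
Associate: 82.1 × $440 = $36,124.00
Law clerk: 14.4 × $100 = $1,440.00
Subtotal: $95,416.00
Less 11% discount: −$10,495.76
Total: $95,416.00 − $10,495.76 = $84,920.24

$84,920.24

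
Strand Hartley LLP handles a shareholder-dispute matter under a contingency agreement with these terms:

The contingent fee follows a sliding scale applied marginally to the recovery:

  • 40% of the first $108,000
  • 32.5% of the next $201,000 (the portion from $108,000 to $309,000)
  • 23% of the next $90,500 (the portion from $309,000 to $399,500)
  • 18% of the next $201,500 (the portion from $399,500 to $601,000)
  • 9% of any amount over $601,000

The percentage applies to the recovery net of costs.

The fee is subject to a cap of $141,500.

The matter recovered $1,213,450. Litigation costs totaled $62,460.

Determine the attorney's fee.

Fee base (net of costs): $1,213,450 − $62,460 = $1,150,990
First $108,000 at 40% = $43,200.00
Next $201,000 at 32.5% = $65,325.00
Next $90,500 at 23% = $20,815.00
Next $201,500 at 18% = $36,270.00
Remaining $549,990 at 9% = $49,499.10
Fee: $43,200.00 + $65,325.00 + $20,815.00 + $36,270.00 + $49,499.10 = $215,109.10
$215,109.10 exceeds the $141,500 cap, so the fee is capped at $141,500.00.

$141,500.00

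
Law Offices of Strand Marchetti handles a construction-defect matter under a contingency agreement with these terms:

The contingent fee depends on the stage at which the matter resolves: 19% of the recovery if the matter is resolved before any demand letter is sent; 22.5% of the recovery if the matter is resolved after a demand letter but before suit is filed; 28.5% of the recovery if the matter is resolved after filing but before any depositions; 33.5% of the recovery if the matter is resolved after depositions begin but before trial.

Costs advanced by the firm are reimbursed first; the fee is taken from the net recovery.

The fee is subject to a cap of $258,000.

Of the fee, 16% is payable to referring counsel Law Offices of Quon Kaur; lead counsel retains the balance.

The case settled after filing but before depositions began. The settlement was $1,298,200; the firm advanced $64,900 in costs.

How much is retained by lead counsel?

Fee base (net of costs): $1,298,200 − $64,900 = $1,233,300
The matter settled after filing but before depositions began, so the 28.5% rate applies.
$1,233,300 × 28.5% = $351,490.50
$351,490.50 exceeds the $258,000 cap, so the fee is capped at $258,000.00.
Referral share: 16% of $258,000.00 = $41,280.00; lead counsel retains $258,000.00 − $41,280.00 = $216,720.00.

$216,720.00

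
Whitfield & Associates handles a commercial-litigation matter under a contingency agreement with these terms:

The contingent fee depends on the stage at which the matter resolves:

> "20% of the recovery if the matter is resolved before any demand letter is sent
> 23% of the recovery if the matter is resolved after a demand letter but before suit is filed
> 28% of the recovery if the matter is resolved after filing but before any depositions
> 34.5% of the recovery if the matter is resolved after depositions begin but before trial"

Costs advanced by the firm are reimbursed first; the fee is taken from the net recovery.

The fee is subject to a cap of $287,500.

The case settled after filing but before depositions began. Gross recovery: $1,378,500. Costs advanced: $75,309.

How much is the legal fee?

$287,500.00

Fee base (net of costs): $1,378,500 − $75,309 = $1,303,191
The matter settled after filing but before depositions began, so the 28% rate applies.
$1,303,191 × 28% = $364,893.48
$364,893.48 exceeds the $287,500 cap, so the fee is capped at $287,500.00.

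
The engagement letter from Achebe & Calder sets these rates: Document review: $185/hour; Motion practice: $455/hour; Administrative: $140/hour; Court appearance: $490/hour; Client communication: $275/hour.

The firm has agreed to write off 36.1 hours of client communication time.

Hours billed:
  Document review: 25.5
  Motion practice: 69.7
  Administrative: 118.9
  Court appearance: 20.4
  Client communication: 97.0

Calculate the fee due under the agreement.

Document review: 25.5 × $185 = $4,717.50
Motion practice: 69.7 × $455 = $31,713.50
Administrative: 118.9 × $140 = $16,646.00
Court appearance: 20.4 × $490 = $9,996.00
Client communication: 97.0 × $275 = $26,675.00
Subtotal: $89,748.00
Write-off: 36.1 × $275 = $9,927.50
Total: $89,748.00 − $9,927.50 = $79,820.50

$79,820.50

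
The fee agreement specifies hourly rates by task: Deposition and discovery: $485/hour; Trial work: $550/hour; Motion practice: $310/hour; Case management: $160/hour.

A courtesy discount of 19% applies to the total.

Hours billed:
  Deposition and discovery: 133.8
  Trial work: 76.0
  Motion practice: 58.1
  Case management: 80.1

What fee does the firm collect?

Deposition and discovery: 133.8 × $485 = $64,893.00
Trial work: 76.0 × $550 = $41,800.00
Motion practice: 58.1 × $310 = $18,011.00
Case management: 80.1 × $160 = $12,816.00
Subtotal: $137,520.00
Less 19% discount: −$26,128.80
Total: $137,520.00 − $26,128.80 = $111,391.20

$111,391.20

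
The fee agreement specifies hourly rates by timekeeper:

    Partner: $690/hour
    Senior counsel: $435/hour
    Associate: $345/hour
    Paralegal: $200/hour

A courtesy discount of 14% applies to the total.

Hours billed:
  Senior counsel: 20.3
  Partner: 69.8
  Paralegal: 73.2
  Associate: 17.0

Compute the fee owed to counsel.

Partner: 69.8 × $690 = $48,162.00
Senior counsel: 20.3 × $435 = $8,830.50
Associate: 17.0 × $345 = $5,865.00
Paralegal: 73.2 × $200 = $14,640.00
Subtotal: $77,497.50
Less 14% discount: −$10,849.65
Total: $77,497.50 − $10,849.65 = $66,647.85

$66,647.85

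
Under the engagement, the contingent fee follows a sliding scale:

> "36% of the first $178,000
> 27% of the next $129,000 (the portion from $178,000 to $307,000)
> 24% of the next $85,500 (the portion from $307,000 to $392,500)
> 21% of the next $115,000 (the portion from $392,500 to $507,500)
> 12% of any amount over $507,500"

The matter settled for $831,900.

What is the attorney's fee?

First $178,000 at 36% = $64,080.00
Next $129,000 at 27% = $34,830.00
Next $85,500 at 24% = $20,520.00
Next $115,000 at 21% = $24,150.00
Remaining $324,400 at 12% = $38,928.00
Fee: $64,080.00 + $34,830.00 + $20,520.00 + $24,150.00 + $38,928.00 = $182,508.00

$182,508.00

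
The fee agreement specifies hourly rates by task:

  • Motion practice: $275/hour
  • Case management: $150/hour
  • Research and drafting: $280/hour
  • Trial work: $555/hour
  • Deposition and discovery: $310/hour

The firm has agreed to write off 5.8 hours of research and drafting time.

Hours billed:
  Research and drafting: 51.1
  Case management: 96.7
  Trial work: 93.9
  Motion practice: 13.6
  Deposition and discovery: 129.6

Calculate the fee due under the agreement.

Motion practice: 13.6 × $275 = $3,740.00
Case management: 96.7 × $150 = $14,505.00
Research and drafting: 51.1 × $280 = $14,308.00
Trial work: 93.9 × $555 = $52,114.50
Deposition and discovery: 129.6 × $310 = $40,176.00
Subtotal: $124,843.50
Write-off: 5.8 × $280 = $1,624.00
Total: $124,843.50 − $1,624.00 = $123,219.50

$123,219.50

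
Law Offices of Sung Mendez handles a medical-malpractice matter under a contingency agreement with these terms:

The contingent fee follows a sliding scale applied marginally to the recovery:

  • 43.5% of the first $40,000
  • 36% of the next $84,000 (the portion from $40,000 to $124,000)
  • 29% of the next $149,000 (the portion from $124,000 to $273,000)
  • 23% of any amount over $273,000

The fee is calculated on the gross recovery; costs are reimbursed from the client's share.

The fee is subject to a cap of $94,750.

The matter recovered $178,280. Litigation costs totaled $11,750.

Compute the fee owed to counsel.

Fee base is the gross recovery, $178,280; costs are reimbursed separately.
First $40,000 at 43.5% = $17,400.00
Next $84,000 at 36% = $30,240.00
Remaining $54,280 at 29% = $15,741.20
Fee: $17,400.00 + $30,240.00 + $15,741.20 = $63,381.20
$63,381.20 is under the $94,750 cap.

$63,381.20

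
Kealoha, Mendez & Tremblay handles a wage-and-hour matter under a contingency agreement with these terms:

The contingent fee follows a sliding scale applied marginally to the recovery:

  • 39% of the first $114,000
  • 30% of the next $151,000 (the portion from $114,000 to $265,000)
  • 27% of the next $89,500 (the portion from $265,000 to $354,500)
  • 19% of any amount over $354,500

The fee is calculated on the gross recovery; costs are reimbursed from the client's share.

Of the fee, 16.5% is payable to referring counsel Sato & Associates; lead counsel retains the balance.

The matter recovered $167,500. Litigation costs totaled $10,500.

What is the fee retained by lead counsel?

Fee base is the gross recovery, $167,500; costs are reimbursed separately.
First $114,000 at 39% = $44,460.00
Remaining $53,500 at 30% = $16,050.00
Fee: $44,460.00 + $16,050.00 = $60,510.00
Referral share: 16.5% of $60,510.00 = $9,984.15; lead counsel retains $60,510.00 − $9,984.15 = $50,525.85.

$50,525.85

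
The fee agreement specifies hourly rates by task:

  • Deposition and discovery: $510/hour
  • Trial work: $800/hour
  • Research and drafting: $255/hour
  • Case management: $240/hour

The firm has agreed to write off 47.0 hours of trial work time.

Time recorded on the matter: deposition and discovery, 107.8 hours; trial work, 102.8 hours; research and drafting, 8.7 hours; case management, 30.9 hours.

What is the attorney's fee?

$109,252.50

Deposition and discovery: 107.8 × $510 = $54,978.00
Trial work: 102.8 × $800 = $82,240.00
Research and drafting: 8.7 × $255 = $2,218.50
Case management: 30.9 × $240 = $7,416.00
Subtotal: $146,852.50
Write-off: 47.0 × $800 = $37,600.00
Total: $146,852.50 − $37,600.00 = $109,252.50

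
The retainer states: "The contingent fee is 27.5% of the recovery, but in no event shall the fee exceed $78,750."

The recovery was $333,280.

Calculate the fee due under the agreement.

$78,750.00

27.5% of $333,280 = $91,652.00
That exceeds the $78,750 cap, so the fee is capped at $78,750.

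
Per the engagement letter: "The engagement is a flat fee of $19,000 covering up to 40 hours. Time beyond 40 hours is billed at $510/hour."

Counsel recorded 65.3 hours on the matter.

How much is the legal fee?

$31,903.00

Flat fee: $19,000.00
Excess hours: 65.3 − 40 = 25.3
Overrun: 25.3 × $510 = $12,903.00
Total: $19,000.00 + $12,903.00 = $31,903.00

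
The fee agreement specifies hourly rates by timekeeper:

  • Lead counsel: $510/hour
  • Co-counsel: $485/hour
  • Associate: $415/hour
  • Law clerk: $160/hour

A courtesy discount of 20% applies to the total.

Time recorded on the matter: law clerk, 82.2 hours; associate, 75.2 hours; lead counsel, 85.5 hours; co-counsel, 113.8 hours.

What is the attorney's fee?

$114,526.40

Lead counsel: 85.5 × $510 = $43,605.00
Co-counsel: 113.8 × $485 = $55,193.00
Associate: 75.2 × $415 = $31,208.00
Law clerk: 82.2 × $160 = $13,152.00
Subtotal: $143,158.00
Less 20% discount: −$28,631.60
Total: $143,158.00 − $28,631.60 = $114,526.40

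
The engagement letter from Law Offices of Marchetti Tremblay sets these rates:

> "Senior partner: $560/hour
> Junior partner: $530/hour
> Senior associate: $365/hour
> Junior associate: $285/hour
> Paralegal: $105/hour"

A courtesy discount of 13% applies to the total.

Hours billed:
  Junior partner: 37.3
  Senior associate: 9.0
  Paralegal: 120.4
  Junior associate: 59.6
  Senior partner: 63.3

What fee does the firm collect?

Senior partner: 63.3 × $560 = $35,448.00
Junior partner: 37.3 × $530 = $19,769.00
Senior associate: 9.0 × $365 = $3,285.00
Junior associate: 59.6 × $285 = $16,986.00
Paralegal: 120.4 × $105 = $12,642.00
Subtotal: $88,130.00
Less 13% discount: −$11,456.90
Total: $88,130.00 − $11,456.90 = $76,673.10

$76,673.10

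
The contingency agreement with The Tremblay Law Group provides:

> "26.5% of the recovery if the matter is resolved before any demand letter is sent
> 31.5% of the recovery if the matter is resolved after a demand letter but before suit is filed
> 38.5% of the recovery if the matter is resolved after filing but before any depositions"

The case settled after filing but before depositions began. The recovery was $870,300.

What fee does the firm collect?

The matter settled after filing but before depositions began, so the 38.5% rate applies.
$870,300 × 38.5% = $335,065.50

$335,065.50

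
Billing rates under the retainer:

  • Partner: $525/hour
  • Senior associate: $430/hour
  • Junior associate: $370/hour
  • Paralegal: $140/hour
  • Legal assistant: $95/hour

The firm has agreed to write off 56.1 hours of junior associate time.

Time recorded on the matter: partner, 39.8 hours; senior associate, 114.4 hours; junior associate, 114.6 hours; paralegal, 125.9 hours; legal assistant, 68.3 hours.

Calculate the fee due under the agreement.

Partner: 39.8 × $525 = $20,895.00
Senior associate: 114.4 × $430 = $49,192.00
Junior associate: 114.6 × $370 = $42,402.00
Paralegal: 125.9 × $140 = $17,626.00
Legal assistant: 68.3 × $95 = $6,488.50
Subtotal: $136,603.50
Write-off: 56.1 × $370 = $20,757.00
Total: $136,603.50 − $20,757.00 = $115,846.50

$115,846.50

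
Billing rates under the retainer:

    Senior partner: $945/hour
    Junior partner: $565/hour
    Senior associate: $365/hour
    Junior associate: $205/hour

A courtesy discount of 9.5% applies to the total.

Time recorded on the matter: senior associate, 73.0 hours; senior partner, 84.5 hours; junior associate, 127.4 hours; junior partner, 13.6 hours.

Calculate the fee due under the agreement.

$126,970.14

Senior partner: 84.5 × $945 = $79,852.50
Junior partner: 13.6 × $565 = $7,684.00
Senior associate: 73.0 × $365 = $26,645.00
Junior associate: 127.4 × $205 = $26,117.00
Subtotal: $140,298.50
Less 9.5% discount: −$13,328.36
Total: $140,298.50 − $13,328.36 = $126,970.14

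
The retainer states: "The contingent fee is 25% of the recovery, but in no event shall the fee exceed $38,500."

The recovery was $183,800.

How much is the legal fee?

25% of $183,800 = $45,950.00
That exceeds the $38,500 cap, so the fee is capped at $38,500.

$38,500.00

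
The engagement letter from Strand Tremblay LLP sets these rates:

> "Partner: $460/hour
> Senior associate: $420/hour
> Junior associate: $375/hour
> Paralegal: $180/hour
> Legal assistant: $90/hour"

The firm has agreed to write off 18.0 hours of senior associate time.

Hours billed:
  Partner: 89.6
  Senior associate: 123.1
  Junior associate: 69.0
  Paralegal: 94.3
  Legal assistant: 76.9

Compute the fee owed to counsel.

Partner: 89.6 × $460 = $41,216.00
Senior associate: 123.1 × $420 = $51,702.00
Junior associate: 69.0 × $375 = $25,875.00
Paralegal: 94.3 × $180 = $16,974.00
Legal assistant: 76.9 × $90 = $6,921.00
Subtotal: $142,688.00
Write-off: 18.0 × $420 = $7,560.00
Total: $142,688.00 − $7,560.00 = $135,128.00

$135,128.00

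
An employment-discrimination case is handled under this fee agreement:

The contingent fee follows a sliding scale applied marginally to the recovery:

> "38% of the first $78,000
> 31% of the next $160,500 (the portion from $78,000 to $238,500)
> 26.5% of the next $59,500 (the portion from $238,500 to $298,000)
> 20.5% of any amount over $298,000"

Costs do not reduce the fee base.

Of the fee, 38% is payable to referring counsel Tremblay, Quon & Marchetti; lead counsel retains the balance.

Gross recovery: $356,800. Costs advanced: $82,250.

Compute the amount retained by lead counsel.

Fee base is the gross recovery, $356,800; costs are reimbursed separately.
First $78,000 at 38% = $29,640.00
Next $160,500 at 31% = $49,755.00
Next $59,500 at 26.5% = $15,767.50
Remaining $58,800 at 20.5% = $12,054.00
Fee: $29,640.00 + $49,755.00 + $15,767.50 + $12,054.00 = $107,216.50
Referral share: 38% of $107,216.50 = $40,742.27; lead counsel retains $107,216.50 − $40,742.27 = $66,474.23.

$66,474.23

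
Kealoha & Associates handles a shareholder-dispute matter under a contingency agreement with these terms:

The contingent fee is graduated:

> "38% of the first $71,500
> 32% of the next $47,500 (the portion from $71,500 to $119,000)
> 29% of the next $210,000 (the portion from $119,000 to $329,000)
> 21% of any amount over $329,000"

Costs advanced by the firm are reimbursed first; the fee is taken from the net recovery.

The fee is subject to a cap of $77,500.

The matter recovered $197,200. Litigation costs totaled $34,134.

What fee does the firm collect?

$55,149.14

Fee base (net of costs): $197,200 − $34,134 = $163,066
First $71,500 at 38% = $27,170.00
Next $47,500 at 32% = $15,200.00
Remaining $44,066 at 29% = $12,779.14
Fee: $27,170.00 + $15,200.00 + $12,779.14 = $55,149.14
$55,149.14 is under the $77,500 cap.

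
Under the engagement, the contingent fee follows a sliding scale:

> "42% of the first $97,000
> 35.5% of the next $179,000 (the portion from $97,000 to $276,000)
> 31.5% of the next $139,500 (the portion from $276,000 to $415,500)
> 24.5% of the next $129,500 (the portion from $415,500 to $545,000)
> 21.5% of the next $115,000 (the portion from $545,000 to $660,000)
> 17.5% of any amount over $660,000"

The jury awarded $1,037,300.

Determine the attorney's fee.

$270,707.50

First $97,000 at 42% = $40,740.00
Next $179,000 at 35.5% = $63,545.00
Next $139,500 at 31.5% = $43,942.50
Next $129,500 at 24.5% = $31,727.50
Next $115,000 at 21.5% = $24,725.00
Remaining $377,300 at 17.5% = $66,027.50
Fee: $40,740.00 + $63,545.00 + $43,942.50 + $31,727.50 + $24,725.00 + $66,027.50 = $270,707.50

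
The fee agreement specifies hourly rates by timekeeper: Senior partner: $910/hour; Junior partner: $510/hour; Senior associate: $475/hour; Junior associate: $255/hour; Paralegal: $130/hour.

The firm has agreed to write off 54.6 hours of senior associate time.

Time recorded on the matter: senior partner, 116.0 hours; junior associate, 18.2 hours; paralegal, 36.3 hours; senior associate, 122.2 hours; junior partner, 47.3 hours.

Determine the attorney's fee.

Senior partner: 116.0 × $910 = $105,560.00
Junior partner: 47.3 × $510 = $24,123.00
Senior associate: 122.2 × $475 = $58,045.00
Junior associate: 18.2 × $255 = $4,641.00
Paralegal: 36.3 × $130 = $4,719.00
Subtotal: $197,088.00
Write-off: 54.6 × $475 = $25,935.00
Total: $197,088.00 − $25,935.00 = $171,153.00

$171,153.00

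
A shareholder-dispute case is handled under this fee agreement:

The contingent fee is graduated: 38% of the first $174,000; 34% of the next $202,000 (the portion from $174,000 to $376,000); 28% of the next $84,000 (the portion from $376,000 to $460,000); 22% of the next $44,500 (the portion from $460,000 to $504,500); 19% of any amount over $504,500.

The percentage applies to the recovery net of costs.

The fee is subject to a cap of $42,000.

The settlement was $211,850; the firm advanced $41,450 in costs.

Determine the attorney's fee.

Fee base (net of costs): $211,850 − $41,450 = $170,400
First $170,400 at 38% = $64,752.00
$64,752.00 exceeds the $42,000 cap, so the fee is capped at $42,000.00.

$42,000.00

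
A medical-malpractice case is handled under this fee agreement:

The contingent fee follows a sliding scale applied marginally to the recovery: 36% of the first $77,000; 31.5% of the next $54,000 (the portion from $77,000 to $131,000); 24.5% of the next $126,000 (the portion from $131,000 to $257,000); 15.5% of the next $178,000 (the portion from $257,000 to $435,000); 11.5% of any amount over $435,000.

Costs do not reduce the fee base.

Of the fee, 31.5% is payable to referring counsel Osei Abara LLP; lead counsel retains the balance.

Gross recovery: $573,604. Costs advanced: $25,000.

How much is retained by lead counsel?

Fee base is the gross recovery, $573,604; costs are reimbursed separately.
First $77,000 at 36% = $27,720.00
Next $54,000 at 31.5% = $17,010.00
Next $126,000 at 24.5% = $30,870.00
Next $178,000 at 15.5% = $27,590.00
Remaining $138,604 at 11.5% = $15,939.46
Fee: $27,720.00 + $17,010.00 + $30,870.00 + $27,590.00 + $15,939.46 = $119,129.46
Referral share: 31.5% of $119,129.46 = $37,525.78; lead counsel retains $119,129.46 − $37,525.78 = $81,603.68.

$81,603.68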